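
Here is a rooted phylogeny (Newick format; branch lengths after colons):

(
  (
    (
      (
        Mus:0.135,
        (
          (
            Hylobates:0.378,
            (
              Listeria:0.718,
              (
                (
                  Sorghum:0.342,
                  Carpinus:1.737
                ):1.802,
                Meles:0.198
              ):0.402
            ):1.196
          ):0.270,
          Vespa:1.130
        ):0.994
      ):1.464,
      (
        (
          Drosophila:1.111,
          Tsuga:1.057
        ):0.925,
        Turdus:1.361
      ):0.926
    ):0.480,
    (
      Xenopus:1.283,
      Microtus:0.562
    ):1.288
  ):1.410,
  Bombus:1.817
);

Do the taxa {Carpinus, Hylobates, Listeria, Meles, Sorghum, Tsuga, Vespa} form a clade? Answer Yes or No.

The MRCA of the listed taxa subtends ((Mus,((Hylobates,(Listeria,((Sorghum,Carpinus),Meles))),Vespa)),((Drosophila,Tsuga),Turdus)).
That clade also contains Drosophila, Mus, Turdus, which are not in the proposed group, so the group is not monophyletic.

No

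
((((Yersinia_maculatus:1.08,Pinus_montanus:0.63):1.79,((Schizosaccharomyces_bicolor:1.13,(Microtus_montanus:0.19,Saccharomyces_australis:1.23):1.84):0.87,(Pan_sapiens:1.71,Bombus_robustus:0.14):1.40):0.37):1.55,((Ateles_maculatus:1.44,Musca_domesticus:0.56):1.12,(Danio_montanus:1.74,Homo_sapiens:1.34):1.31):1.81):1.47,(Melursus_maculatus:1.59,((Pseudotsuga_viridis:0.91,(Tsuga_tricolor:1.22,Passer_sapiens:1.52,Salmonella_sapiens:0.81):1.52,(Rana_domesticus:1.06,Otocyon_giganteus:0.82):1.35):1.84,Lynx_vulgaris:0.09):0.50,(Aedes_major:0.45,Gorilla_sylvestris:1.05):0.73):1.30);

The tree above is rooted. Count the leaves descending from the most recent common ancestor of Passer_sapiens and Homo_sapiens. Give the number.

21

The MRCA of Passer_sapiens and Homo_sapiens is the root, so the clade is the entire tree.
That clade contains 21 terminal taxa: Aedes_major, Ateles_maculatus, Bombus_robustus, Danio_montanus, Gorilla_sylvestris, Homo_sapiens, Lynx_vulgaris, Melursus_maculatus, Microtus_montanus, Musca_domesticus, Otocyon_giganteus, Pan_sapiens, Passer_sapiens, Pinus_montanus, Pseudotsuga_viridis, Rana_domesticus, Saccharomyces_australis, Salmonella_sapiens, Schizosaccharomyces_bicolor, Tsuga_tricolor, Yersinia_maculatus.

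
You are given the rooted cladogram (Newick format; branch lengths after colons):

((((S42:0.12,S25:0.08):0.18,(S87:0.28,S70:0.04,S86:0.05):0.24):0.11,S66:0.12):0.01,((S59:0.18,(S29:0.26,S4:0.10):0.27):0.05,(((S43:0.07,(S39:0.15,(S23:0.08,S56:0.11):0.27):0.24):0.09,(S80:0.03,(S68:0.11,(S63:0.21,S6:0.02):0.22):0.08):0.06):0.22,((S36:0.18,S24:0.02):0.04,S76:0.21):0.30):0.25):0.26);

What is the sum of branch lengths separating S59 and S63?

The path runs S59 → … → MRCA → … → S63; the MRCA is the node subtending ((S59,(S29,S4)),(((S43,(S39,(S23,S56))),(S80,(S68,(S63,S6)))),((S36,S24),S76))).
Branch lengths along that path: 0.18 + 0.05 + 0.25 + 0.22 + 0.06 + 0.08 + 0.22 + 0.21 = 1.27.

1.27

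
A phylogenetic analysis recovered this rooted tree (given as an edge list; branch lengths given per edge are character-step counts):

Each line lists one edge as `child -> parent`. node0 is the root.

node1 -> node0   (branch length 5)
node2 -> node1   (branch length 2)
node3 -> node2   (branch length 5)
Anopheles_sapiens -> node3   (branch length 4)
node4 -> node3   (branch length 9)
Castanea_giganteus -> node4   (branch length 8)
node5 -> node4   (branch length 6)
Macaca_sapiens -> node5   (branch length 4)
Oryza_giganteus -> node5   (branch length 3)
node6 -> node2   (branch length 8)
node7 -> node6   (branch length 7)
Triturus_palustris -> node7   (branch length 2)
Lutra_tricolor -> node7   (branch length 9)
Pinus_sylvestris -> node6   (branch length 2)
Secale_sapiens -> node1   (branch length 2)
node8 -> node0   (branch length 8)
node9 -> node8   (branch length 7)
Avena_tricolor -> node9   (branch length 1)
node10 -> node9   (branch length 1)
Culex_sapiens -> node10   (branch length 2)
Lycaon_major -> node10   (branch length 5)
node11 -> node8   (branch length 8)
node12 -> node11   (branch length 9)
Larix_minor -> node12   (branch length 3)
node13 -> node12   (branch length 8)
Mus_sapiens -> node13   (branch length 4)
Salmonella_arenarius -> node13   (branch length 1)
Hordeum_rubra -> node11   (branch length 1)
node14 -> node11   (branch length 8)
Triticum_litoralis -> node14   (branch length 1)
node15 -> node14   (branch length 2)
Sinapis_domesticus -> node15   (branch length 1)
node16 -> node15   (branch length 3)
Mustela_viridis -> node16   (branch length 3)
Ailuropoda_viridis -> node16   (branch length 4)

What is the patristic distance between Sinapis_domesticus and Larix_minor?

The path runs Sinapis_domesticus → … → MRCA → … → Larix_minor; the MRCA is the node subtending ((Larix_minor,(Mus_sapiens,Salmonella_arenarius)),Hordeum_rubra,(Triticum_litoralis,(Sinapis_domesticus,(Mustela_viridis,Ailuropoda_viridis)))).
Branch lengths along that path: 1 + 2 + 8 + 9 + 3 = 23.

23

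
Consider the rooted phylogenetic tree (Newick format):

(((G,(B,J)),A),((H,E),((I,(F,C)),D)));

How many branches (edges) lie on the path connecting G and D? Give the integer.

The MRCA of G and D is the root of the tree.
From G up to that node: 3 branches. From D up to the same node: 3 branches. Total: 3 + 3 = 6.

6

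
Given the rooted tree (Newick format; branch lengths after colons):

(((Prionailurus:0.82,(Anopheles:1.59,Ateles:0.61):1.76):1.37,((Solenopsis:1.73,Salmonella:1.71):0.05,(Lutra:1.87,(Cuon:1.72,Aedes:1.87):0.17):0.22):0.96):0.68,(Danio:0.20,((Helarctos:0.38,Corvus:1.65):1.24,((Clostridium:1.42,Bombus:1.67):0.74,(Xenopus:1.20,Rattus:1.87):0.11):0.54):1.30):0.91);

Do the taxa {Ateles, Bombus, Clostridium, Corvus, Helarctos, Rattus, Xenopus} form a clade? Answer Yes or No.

The MRCA of the listed taxa is the root, so the smallest clade containing them is the whole tree.
That clade also contains Aedes, Anopheles, Cuon, Danio, Lutra, Prionailurus, Salmonella, Solenopsis, which are not in the proposed group, so the group is not monophyletic.

No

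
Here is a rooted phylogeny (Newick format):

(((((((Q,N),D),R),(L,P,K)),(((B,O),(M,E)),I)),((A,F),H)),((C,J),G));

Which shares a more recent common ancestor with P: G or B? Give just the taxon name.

B

The MRCA of P and B subtends (((((Q,N),D),R),(L,P,K)),(((B,O),(M,E)),I)) (12 taxa).
The MRCA of P and G is the root, subtending the entire tree (18 taxa).
The first is nested inside the second, so P shares a more recent common ancestor with B.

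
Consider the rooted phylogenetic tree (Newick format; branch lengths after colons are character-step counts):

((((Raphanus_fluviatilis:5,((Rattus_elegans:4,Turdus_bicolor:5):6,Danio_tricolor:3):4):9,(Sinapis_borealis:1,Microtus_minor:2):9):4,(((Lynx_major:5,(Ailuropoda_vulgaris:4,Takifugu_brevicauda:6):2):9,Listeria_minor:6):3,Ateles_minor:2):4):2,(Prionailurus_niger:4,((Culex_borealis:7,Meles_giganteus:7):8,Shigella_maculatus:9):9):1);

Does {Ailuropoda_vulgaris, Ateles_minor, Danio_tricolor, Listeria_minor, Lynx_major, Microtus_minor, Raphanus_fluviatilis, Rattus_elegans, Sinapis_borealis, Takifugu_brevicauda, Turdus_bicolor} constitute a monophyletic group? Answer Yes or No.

The most recent common ancestor of these taxa subtends (((Raphanus_fluviatilis,((Rattus_elegans,Turdus_bicolor),Danio_tricolor)),(Sinapis_borealis,Microtus_minor)),(((Lynx_major,(Ailuropoda_vulgaris,Takifugu_brevicauda)),Listeria_minor),Ateles_minor)).
That clade has exactly 11 tips — every listed taxon and nothing else — so the group is monophyletic.

Yes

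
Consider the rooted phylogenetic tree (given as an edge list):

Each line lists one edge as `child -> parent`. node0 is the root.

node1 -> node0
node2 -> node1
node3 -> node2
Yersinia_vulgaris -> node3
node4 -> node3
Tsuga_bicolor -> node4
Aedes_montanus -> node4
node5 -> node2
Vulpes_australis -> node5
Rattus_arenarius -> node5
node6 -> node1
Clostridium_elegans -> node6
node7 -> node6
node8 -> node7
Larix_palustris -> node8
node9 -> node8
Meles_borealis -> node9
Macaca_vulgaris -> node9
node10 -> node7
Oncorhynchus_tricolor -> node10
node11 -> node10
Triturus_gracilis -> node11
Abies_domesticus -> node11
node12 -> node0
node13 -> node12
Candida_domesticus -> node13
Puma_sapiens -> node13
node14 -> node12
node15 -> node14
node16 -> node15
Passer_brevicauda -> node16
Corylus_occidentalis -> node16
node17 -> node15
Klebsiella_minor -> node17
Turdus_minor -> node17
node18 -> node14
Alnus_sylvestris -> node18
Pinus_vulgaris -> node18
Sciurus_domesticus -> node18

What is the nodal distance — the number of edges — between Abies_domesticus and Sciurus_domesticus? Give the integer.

The MRCA of Abies_domesticus and Sciurus_domesticus is the root of the tree.
From Abies_domesticus up to that node: 6 branches. From Sciurus_domesticus up to the same node: 4 branches. Total: 6 + 4 = 10.

10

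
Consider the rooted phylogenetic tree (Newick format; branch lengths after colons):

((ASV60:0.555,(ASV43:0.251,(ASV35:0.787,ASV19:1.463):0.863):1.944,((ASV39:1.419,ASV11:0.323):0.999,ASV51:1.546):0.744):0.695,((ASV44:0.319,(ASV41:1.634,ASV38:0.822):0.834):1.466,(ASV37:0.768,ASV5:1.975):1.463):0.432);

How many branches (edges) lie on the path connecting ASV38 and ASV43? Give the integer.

The MRCA of ASV38 and ASV43 is the root of the tree.
From ASV38 up to that node: 4 branches. From ASV43 up to the same node: 3 branches. Total: 4 + 3 = 7.

7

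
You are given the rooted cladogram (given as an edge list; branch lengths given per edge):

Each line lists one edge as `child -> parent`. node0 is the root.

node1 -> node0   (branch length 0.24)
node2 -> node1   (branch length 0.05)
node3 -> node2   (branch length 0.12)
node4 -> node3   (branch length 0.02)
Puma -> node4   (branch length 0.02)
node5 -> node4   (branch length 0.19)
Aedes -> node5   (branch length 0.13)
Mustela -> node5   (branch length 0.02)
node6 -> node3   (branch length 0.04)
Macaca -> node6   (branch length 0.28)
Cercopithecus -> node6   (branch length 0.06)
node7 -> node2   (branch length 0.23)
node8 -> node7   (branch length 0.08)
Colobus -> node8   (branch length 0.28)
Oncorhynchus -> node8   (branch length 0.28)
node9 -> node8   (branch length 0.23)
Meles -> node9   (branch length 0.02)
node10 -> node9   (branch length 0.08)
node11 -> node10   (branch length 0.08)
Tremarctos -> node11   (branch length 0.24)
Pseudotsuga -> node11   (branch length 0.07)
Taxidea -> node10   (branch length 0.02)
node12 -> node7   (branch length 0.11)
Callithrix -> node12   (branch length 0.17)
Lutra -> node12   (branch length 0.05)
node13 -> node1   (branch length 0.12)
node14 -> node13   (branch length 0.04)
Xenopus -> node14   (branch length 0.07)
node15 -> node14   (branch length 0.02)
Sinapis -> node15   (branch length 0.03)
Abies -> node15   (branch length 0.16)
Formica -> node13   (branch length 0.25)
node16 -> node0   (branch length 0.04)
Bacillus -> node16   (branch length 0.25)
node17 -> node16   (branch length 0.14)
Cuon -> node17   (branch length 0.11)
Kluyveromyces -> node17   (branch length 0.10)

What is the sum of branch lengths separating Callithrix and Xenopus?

The path runs Callithrix → … → MRCA → … → Xenopus; the MRCA is the node subtending ((((Puma,(Aedes,Mustela)),(Macaca,Cercopithecus)),((Colobus,Oncorhynchus,(Meles,((Tremarctos,Pseudotsuga),Taxidea))),(Callithrix,Lutra))),((Xenopus,(Sinapis,Abies)),Formica)).
Branch lengths along that path: 0.17 + 0.11 + 0.23 + 0.05 + 0.12 + 0.04 + 0.07 = 0.79.

0.79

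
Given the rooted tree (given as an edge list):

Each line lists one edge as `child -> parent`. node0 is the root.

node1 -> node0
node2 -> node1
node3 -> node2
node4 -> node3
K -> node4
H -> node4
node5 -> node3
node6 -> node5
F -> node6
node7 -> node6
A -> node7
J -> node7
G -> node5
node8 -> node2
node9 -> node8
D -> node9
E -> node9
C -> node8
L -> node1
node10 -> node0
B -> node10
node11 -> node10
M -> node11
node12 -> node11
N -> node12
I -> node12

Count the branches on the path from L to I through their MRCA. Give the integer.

6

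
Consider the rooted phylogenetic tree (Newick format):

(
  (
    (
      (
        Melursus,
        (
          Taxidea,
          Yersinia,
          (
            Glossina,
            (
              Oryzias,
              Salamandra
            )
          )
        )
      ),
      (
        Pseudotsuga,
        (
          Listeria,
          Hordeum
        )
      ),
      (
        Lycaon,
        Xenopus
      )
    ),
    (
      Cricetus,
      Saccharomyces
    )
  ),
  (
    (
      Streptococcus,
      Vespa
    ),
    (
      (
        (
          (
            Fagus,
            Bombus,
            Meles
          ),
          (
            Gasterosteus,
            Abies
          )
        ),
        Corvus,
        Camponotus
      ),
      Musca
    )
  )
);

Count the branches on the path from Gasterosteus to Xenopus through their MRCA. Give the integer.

The MRCA of Gasterosteus and Xenopus is the root of the tree.
From Gasterosteus up to that node: 6 branches. From Xenopus up to the same node: 4 branches. Total: 6 + 4 = 10.

10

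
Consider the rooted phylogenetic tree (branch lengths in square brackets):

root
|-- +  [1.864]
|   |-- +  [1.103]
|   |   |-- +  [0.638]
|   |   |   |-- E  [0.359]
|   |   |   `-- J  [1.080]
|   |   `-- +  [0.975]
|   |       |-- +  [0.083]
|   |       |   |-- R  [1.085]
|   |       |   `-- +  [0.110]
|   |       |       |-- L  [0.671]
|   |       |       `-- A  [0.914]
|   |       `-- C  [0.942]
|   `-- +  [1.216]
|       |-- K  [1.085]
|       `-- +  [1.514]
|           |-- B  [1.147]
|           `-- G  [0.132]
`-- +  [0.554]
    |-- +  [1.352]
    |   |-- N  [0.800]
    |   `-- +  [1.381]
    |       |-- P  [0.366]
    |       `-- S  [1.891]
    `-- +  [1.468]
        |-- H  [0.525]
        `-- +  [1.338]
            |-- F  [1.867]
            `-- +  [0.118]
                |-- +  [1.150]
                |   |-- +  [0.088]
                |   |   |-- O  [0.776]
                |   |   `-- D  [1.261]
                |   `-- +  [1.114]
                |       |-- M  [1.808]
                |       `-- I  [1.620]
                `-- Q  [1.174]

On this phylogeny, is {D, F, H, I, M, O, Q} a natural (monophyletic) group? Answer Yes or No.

Yes

The most recent common ancestor of these taxa subtends (H,(F,(((O,D),(M,I)),Q))).
That clade has exactly 7 tips — every listed taxon and nothing else — so the group is monophyletic.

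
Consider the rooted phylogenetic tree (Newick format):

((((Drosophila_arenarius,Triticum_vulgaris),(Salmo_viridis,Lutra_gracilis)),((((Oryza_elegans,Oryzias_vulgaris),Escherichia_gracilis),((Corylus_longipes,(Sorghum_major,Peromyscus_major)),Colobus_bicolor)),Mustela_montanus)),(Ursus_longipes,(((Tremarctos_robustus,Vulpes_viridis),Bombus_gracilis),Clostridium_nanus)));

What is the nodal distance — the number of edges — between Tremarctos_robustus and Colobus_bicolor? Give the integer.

The MRCA of Tremarctos_robustus and Colobus_bicolor is the root of the tree.
From Tremarctos_robustus up to that node: 5 branches. From Colobus_bicolor up to the same node: 5 branches. Total: 5 + 5 = 10.

10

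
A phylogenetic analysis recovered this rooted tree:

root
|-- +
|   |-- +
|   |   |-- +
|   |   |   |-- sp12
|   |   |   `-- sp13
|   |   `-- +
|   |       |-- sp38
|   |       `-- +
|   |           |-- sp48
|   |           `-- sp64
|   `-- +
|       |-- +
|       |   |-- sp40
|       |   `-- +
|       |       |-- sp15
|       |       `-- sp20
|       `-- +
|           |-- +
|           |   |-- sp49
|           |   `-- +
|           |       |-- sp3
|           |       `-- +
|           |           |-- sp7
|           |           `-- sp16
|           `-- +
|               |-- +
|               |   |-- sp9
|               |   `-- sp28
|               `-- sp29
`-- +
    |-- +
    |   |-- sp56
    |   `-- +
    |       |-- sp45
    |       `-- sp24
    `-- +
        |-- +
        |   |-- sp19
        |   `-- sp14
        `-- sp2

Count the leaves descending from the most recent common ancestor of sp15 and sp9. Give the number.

10

The MRCA of sp15 and sp9 is the node subtending ((sp40,(sp15,sp20)),((sp49,(sp3,(sp7,sp16))),((sp9,sp28),sp29))).
That clade contains 10 terminal taxa: sp15, sp16, sp20, sp28, sp29, sp3, sp40, sp49, sp7, sp9.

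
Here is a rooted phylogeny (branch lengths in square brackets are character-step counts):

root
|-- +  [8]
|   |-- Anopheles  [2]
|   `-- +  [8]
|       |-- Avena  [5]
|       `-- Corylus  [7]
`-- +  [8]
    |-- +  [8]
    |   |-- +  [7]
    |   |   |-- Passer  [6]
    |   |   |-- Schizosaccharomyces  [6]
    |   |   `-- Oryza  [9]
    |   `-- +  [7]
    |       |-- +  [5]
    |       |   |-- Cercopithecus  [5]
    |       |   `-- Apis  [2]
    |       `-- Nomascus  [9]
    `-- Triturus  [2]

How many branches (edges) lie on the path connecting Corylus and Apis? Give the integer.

The MRCA of Corylus and Apis is the root of the tree.
From Corylus up to that node: 3 branches. From Apis up to the same node: 5 branches. Total: 3 + 5 = 8.

8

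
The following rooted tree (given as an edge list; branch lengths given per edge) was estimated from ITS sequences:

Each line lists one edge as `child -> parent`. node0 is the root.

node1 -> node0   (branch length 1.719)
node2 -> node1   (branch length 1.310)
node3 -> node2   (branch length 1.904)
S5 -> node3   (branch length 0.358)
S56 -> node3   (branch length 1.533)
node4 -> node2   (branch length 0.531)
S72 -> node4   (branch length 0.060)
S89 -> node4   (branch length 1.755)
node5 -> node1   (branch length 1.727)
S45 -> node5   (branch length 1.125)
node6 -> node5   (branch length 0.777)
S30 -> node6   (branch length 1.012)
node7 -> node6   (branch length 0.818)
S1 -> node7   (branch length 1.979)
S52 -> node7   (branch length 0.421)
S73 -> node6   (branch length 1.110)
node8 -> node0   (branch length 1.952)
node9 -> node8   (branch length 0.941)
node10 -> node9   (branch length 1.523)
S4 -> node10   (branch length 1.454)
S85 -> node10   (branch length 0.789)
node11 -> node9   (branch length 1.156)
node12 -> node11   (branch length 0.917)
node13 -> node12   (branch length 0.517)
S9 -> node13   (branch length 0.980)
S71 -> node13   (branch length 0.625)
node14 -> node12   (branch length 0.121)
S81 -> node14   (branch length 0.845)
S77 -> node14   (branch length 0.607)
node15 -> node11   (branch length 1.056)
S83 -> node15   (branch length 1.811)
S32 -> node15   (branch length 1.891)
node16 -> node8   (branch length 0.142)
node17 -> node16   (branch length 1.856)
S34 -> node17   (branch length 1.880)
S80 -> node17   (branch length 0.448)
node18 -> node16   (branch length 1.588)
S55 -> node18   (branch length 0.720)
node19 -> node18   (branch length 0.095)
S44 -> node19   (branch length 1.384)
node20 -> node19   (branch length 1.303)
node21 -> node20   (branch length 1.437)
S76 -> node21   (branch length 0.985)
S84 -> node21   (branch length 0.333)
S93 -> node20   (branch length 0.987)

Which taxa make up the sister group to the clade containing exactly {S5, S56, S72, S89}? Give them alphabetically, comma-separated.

The clade containing exactly {S5, S56, S72, S89} attaches to the tree at the node subtending (((S5,S56),(S72,S89)),(S45,(S30,(S1,S52),S73))).
The other lineage descending from that same node — the sister group — is (S45,(S30,(S1,S52),S73)); its 5 tips in alphabetical order are the answer.

S1, S30, S45, S52, S73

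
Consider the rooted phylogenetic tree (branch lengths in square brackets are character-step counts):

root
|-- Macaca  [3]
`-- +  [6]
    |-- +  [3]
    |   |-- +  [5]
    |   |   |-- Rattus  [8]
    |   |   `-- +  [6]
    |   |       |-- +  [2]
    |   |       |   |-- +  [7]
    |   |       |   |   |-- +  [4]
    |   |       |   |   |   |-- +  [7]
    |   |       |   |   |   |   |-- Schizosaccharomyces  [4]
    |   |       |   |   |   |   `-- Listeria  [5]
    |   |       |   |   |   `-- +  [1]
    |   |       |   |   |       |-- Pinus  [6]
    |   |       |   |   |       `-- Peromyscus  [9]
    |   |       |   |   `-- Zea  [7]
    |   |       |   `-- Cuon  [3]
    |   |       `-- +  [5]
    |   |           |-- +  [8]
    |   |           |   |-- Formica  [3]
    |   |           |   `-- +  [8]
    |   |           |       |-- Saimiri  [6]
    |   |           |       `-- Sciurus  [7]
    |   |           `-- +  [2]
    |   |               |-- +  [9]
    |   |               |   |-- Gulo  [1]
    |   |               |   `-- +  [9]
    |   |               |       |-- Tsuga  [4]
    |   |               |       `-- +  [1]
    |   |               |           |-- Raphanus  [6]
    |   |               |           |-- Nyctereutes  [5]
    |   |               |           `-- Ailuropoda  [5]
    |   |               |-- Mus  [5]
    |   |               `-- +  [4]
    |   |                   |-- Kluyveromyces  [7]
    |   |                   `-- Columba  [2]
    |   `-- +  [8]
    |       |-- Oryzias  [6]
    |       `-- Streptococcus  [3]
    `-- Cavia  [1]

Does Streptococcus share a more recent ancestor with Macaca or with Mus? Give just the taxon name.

Mus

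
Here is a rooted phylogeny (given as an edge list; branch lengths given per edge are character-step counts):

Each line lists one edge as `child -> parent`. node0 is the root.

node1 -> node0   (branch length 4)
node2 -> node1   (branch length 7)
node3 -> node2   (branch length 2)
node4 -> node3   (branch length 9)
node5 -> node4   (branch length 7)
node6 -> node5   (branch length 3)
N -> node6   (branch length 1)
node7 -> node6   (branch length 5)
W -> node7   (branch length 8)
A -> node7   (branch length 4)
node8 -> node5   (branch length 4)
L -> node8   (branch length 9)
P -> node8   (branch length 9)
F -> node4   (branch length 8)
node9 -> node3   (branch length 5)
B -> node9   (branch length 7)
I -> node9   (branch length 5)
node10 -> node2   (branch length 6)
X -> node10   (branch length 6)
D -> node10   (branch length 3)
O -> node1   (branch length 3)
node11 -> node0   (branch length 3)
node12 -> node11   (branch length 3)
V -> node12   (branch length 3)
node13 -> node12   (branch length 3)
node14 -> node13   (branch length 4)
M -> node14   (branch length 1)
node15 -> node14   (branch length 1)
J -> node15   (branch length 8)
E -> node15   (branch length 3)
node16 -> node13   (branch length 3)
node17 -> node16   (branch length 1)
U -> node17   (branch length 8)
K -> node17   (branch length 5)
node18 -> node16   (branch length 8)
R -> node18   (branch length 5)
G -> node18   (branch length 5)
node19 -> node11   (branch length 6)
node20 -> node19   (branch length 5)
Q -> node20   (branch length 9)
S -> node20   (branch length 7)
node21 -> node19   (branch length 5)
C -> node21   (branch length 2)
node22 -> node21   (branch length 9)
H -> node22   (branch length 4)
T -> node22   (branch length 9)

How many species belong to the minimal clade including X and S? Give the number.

24

The MRCA of X and S is the root, so the clade is the entire tree.
That clade contains 24 terminal taxa: A, B, C, D, E, F, G, H, I, J, K, L, M, N, O, P, Q, R, S, T, U, V, W, X.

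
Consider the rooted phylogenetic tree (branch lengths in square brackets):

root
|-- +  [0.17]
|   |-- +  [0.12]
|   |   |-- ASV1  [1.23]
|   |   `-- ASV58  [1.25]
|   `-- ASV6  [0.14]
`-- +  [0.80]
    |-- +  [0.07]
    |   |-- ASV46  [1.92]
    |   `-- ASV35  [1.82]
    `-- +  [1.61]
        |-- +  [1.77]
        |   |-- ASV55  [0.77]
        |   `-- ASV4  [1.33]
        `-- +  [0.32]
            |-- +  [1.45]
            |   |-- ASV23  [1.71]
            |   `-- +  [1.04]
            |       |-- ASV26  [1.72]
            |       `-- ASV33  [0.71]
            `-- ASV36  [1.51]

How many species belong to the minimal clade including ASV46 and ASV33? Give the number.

The MRCA of ASV46 and ASV33 is the node subtending ((ASV46,ASV35),((ASV55,ASV4),((ASV23,(ASV26,ASV33)),ASV36))).
That clade contains 8 terminal taxa: ASV23, ASV26, ASV33, ASV35, ASV36, ASV4, ASV46, ASV55.

8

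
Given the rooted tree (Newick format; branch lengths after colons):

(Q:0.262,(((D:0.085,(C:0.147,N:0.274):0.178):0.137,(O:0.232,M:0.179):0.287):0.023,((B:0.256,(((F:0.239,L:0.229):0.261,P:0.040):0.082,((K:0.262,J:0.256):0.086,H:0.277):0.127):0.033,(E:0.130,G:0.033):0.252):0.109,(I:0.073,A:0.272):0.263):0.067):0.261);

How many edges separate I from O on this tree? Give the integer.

The MRCA of I and O is the node subtending (((D,(C,N)),(O,M)),((B,(((F,L),P),((K,J),H)),(E,G)),(I,A))).
From I up to that node: 3 branches. From O up to the same node: 3 branches. Total: 3 + 3 = 6.

6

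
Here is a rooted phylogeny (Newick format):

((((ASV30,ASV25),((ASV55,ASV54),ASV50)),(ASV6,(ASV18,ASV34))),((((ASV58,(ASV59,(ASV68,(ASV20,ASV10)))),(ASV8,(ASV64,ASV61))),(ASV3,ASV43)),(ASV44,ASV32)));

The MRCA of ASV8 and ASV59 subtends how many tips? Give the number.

8

The MRCA of ASV8 and ASV59 is the node subtending ((ASV58,(ASV59,(ASV68,(ASV20,ASV10)))),(ASV8,(ASV64,ASV61))).
That clade contains 8 terminal taxa: ASV10, ASV20, ASV58, ASV59, ASV61, ASV64, ASV68, ASV8.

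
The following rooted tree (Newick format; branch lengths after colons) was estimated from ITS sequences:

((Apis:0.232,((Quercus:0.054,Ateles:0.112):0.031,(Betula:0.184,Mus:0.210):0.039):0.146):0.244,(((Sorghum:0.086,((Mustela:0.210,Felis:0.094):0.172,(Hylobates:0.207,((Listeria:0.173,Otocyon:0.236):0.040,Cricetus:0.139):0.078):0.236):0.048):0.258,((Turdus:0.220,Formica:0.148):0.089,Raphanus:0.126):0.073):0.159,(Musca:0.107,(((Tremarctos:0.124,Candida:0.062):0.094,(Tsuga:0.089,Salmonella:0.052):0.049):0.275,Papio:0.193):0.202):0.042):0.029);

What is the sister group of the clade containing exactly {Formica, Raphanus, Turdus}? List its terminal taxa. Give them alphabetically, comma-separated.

Cricetus, Felis, Hylobates, Listeria, Mustela, Otocyon, Sorghum

The clade containing exactly {Formica, Raphanus, Turdus} attaches to the tree at the node subtending ((Sorghum,((Mustela,Felis),(Hylobates,((Listeria,Otocyon),Cricetus)))),((Turdus,Formica),Raphanus)).
The other lineage descending from that same node — the sister group — is (Sorghum,((Mustela,Felis),(Hylobates,((Listeria,Otocyon),Cricetus)))); its 7 tips in alphabetical order are the answer.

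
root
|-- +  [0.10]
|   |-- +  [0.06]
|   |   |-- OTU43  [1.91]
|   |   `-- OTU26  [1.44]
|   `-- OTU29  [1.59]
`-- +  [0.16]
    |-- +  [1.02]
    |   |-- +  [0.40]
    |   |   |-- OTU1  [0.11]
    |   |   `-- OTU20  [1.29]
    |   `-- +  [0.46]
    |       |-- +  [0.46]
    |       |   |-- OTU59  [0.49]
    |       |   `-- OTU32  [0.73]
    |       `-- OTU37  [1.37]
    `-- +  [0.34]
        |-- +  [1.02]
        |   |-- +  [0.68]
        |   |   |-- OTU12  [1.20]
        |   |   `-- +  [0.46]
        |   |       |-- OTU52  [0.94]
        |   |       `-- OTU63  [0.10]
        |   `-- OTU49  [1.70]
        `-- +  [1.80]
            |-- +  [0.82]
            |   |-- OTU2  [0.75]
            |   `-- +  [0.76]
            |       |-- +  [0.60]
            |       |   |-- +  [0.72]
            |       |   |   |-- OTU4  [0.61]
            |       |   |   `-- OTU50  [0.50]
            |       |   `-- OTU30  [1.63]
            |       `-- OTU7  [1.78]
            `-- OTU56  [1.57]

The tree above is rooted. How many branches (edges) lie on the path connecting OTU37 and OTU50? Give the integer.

10

The MRCA of OTU37 and OTU50 is the node subtending (((OTU1,OTU20),((OTU59,OTU32),OTU37)),(((OTU12,(OTU52,OTU63)),OTU49),((OTU2,(((OTU4,OTU50),OTU30),OTU7)),OTU56))).
From OTU37 up to that node: 3 branches. From OTU50 up to the same node: 7 branches. Total: 3 + 7 = 10.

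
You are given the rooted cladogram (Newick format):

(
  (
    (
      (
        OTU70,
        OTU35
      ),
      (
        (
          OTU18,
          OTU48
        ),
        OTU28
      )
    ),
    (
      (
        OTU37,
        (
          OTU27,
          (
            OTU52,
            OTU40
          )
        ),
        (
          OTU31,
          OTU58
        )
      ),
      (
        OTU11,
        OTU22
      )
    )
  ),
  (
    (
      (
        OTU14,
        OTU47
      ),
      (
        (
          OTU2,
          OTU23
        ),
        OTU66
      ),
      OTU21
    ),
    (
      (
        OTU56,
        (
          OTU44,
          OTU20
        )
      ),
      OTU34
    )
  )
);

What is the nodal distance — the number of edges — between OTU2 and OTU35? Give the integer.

9

The MRCA of OTU2 and OTU35 is the root of the tree.
From OTU2 up to that node: 5 branches. From OTU35 up to the same node: 4 branches. Total: 5 + 4 = 9.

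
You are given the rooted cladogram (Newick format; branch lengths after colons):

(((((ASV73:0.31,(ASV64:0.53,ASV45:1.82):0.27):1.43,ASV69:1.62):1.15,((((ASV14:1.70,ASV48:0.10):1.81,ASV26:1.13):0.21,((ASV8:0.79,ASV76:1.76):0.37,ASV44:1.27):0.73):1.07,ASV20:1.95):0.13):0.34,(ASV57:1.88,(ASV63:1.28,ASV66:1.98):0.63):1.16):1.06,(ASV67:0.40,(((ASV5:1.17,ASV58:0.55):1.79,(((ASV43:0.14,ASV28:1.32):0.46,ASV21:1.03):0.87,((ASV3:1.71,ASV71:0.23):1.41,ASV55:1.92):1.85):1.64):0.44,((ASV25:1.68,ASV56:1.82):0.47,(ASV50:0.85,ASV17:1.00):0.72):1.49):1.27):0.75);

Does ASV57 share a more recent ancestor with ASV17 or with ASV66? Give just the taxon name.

ASV66

The MRCA of ASV57 and ASV66 subtends (ASV57,(ASV63,ASV66)) (3 taxa).
The MRCA of ASV57 and ASV17 is the root, subtending the entire tree (27 taxa).
The first is nested inside the second, so ASV57 shares a more recent common ancestor with ASV66.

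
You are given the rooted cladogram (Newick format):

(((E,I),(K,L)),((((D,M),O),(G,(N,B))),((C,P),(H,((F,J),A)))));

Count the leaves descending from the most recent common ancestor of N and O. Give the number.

6

The MRCA of N and O is the node subtending (((D,M),O),(G,(N,B))).
That clade contains 6 terminal taxa: B, D, G, M, N, O.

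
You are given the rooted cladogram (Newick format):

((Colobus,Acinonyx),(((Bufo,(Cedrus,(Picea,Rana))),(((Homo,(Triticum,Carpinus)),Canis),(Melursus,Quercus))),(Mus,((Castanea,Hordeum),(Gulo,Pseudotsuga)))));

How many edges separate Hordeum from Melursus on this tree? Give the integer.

8

The MRCA of Hordeum and Melursus is the node subtending (((Bufo,(Cedrus,(Picea,Rana))),(((Homo,(Triticum,Carpinus)),Canis),(Melursus,Quercus))),(Mus,((Castanea,Hordeum),(Gulo,Pseudotsuga)))).
From Hordeum up to that node: 4 branches. From Melursus up to the same node: 4 branches. Total: 4 + 4 = 8.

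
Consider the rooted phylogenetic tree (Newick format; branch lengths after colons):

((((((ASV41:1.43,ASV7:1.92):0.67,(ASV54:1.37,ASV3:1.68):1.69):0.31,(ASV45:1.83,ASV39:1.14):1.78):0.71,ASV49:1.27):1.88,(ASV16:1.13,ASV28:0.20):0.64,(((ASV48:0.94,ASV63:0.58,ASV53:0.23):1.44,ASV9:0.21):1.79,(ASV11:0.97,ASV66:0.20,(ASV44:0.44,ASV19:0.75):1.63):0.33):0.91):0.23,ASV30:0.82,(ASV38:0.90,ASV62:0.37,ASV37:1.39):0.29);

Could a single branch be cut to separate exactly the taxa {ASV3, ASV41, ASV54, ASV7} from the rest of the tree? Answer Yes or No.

The most recent common ancestor of these taxa subtends ((ASV41,ASV7),(ASV54,ASV3)).
That clade has exactly 4 tips — every listed taxon and nothing else — so the group is monophyletic.

Yes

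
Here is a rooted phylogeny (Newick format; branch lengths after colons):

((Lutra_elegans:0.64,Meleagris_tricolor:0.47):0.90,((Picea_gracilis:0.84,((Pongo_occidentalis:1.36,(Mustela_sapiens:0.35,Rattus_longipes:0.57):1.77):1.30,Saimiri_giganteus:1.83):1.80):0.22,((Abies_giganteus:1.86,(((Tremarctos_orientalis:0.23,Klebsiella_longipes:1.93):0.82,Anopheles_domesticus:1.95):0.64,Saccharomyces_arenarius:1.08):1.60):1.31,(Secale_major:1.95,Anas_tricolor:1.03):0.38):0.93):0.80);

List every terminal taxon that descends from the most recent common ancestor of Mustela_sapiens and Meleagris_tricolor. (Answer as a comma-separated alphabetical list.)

Tracing Mustela_sapiens: it sits inside (Mustela_sapiens,Rattus_longipes).
Tracing Meleagris_tricolor: it sits inside (Lutra_elegans,Meleagris_tricolor).
The smallest clade enclosing both is the whole tree (their MRCA is the root), so the answer is all 14 tips in alphabetical order.

Abies_giganteus, Anas_tricolor, Anopheles_domesticus, Klebsiella_longipes, Lutra_elegans, Meleagris_tricolor, Mustela_sapiens, Picea_gracilis, Pongo_occidentalis, Rattus_longipes, Saccharomyces_arenarius, Saimiri_giganteus, Secale_major, Tremarctos_orientalis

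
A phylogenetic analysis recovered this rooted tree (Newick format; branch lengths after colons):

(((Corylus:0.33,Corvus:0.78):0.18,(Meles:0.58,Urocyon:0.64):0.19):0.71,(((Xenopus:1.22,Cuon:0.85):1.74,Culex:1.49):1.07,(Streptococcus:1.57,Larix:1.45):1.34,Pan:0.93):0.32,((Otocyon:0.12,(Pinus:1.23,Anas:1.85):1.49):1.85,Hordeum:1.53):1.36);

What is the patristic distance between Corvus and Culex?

4.55

The path runs Corvus → … → MRCA → … → Culex; the MRCA is the root of the tree.
Branch lengths along that path: 0.78 + 0.18 + 0.71 + 0.32 + 1.07 + 1.49 = 4.55.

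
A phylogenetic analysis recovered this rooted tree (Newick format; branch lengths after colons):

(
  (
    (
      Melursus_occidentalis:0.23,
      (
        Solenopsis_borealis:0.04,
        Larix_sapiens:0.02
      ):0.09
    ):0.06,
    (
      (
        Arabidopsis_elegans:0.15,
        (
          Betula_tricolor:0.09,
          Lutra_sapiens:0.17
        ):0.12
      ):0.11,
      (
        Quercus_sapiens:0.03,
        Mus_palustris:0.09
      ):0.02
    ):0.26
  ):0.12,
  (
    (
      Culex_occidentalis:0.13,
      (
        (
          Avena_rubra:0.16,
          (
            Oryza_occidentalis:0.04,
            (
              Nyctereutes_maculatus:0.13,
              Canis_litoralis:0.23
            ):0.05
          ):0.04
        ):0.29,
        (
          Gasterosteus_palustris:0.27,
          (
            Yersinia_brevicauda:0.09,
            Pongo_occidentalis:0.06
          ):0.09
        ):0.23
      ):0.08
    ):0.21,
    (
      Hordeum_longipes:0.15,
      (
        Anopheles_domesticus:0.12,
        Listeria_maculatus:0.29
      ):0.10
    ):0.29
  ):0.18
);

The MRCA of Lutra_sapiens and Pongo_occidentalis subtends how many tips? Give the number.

19

The MRCA of Lutra_sapiens and Pongo_occidentalis is the root, so the clade is the entire tree.
That clade contains 19 terminal taxa: Anopheles_domesticus, Arabidopsis_elegans, Avena_rubra, Betula_tricolor, Canis_litoralis, Culex_occidentalis, Gasterosteus_palustris, Hordeum_longipes, Larix_sapiens, Listeria_maculatus, Lutra_sapiens, Melursus_occidentalis, Mus_palustris, Nyctereutes_maculatus, Oryza_occidentalis, Pongo_occidentalis, Quercus_sapiens, Solenopsis_borealis, Yersinia_brevicauda.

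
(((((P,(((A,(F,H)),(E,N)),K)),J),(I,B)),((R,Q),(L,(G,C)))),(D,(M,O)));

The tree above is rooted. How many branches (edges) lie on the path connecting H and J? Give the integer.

The MRCA of H and J is the node subtending ((P,(((A,(F,H)),(E,N)),K)),J).
From H up to that node: 6 branches. From J up to the same node: 1 branch. Total: 6 + 1 = 7.

7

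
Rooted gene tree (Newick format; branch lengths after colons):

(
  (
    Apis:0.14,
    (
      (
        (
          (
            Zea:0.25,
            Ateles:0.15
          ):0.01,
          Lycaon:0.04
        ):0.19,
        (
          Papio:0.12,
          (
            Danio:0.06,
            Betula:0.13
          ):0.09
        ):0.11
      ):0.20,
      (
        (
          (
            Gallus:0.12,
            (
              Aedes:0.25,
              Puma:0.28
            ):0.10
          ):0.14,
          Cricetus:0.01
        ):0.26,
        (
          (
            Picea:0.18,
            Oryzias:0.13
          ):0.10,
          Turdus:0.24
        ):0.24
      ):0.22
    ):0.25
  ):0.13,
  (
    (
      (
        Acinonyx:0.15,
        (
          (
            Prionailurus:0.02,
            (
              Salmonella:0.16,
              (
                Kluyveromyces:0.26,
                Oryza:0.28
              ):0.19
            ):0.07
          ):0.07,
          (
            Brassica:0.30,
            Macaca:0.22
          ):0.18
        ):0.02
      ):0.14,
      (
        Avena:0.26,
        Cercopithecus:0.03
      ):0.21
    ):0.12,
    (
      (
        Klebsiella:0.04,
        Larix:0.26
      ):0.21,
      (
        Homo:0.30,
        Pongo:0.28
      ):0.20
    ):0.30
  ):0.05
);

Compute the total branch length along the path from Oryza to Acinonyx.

The path runs Oryza → … → MRCA → … → Acinonyx; the MRCA is the node subtending (Acinonyx,((Prionailurus,(Salmonella,(Kluyveromyces,Oryza))),(Brassica,Macaca))).
Branch lengths along that path: 0.28 + 0.19 + 0.07 + 0.07 + 0.02 + 0.15 = 0.78.

0.78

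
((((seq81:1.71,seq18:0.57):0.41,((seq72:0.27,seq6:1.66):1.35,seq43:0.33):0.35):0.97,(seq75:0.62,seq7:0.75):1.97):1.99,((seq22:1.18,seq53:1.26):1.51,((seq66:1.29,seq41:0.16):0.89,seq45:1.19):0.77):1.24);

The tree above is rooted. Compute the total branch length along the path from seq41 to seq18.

The path runs seq41 → … → MRCA → … → seq18; the MRCA is the root of the tree.
Branch lengths along that path: 0.16 + 0.89 + 0.77 + 1.24 + 1.99 + 0.97 + 0.41 + 0.57 = 7.00.

7.00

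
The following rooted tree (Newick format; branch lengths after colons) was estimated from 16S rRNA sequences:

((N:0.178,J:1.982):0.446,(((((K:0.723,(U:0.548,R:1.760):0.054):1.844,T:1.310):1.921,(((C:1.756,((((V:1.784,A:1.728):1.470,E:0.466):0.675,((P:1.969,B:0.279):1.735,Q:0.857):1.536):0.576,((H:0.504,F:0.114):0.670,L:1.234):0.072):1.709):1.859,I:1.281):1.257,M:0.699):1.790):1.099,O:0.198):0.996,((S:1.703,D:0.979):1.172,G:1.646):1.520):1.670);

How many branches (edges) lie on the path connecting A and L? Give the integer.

The MRCA of A and L is the node subtending ((((V,A),E),((P,B),Q)),((H,F),L)).
From A up to that node: 4 branches. From L up to the same node: 2 branches. Total: 4 + 2 = 6.

6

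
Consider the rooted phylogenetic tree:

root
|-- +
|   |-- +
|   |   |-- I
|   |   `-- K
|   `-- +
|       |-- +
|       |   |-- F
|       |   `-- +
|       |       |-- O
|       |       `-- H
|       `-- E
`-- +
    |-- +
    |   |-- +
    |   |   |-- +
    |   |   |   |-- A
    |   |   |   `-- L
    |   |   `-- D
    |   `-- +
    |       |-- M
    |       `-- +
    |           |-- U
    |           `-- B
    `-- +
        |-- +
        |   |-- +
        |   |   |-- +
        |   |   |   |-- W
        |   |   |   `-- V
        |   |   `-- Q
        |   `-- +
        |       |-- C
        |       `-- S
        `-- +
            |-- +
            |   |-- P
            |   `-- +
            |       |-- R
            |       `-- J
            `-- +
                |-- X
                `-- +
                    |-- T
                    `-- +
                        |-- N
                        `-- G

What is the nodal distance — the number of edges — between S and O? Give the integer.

The MRCA of S and O is the root of the tree.
From S up to that node: 5 branches. From O up to the same node: 5 branches. Total: 5 + 5 = 10.

10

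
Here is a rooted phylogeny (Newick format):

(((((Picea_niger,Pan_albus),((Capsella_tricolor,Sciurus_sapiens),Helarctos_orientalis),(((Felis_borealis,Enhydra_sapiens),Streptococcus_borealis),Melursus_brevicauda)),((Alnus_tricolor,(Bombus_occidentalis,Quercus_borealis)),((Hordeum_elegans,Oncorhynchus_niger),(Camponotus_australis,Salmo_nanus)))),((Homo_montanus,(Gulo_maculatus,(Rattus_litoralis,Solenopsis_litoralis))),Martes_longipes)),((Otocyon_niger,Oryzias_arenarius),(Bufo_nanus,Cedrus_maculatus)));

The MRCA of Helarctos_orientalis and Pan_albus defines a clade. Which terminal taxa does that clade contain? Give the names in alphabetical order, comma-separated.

Tracing Helarctos_orientalis: it sits inside ((Capsella_tricolor,Sciurus_sapiens),Helarctos_orientalis).
Tracing Pan_albus: it sits inside (Picea_niger,Pan_albus).
The smallest clade enclosing both is ((Picea_niger,Pan_albus),((Capsella_tricolor,Sciurus_sapiens),Helarctos_orientalis),(((Felis_borealis,Enhydra_sapiens),Streptococcus_borealis),Melursus_brevicauda)); the answer is its 9 terminal taxa in alphabetical order.

Capsella_tricolor, Enhydra_sapiens, Felis_borealis, Helarctos_orientalis, Melursus_brevicauda, Pan_albus, Picea_niger, Sciurus_sapiens, Streptococcus_borealis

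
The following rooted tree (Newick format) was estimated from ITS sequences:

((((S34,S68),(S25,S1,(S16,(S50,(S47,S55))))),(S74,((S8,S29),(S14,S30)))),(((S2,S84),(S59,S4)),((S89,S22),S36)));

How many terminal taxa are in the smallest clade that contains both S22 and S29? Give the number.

20

The MRCA of S22 and S29 is the root, so the clade is the entire tree.
That clade contains 20 terminal taxa: S1, S14, S16, S2, S22, S25, S29, S30, S34, S36, S4, S47, S50, S55, S59, S68, S74, S8, S84, S89.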